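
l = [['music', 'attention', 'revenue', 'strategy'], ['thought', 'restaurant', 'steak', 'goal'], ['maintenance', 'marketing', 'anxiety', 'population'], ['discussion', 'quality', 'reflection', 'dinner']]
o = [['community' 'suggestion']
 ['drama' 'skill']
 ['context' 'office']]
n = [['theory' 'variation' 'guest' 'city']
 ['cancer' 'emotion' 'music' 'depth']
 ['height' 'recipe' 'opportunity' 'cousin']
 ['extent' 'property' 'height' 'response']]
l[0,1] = 'attention'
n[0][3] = 'city'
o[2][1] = 'office'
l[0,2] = 'revenue'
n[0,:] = ['theory', 'variation', 'guest', 'city']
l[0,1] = 'attention'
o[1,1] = 'skill'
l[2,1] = 'marketing'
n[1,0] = 'cancer'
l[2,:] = ['maintenance', 'marketing', 'anxiety', 'population']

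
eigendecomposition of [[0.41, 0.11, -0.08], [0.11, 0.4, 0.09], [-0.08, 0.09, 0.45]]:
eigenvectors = [[-0.60, 0.76, 0.26],[0.64, 0.26, 0.72],[-0.48, -0.6, 0.64]]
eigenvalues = [0.23, 0.51, 0.52]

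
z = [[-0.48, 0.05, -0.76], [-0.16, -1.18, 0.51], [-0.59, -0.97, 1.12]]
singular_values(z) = [2.03, 0.82, 0.48]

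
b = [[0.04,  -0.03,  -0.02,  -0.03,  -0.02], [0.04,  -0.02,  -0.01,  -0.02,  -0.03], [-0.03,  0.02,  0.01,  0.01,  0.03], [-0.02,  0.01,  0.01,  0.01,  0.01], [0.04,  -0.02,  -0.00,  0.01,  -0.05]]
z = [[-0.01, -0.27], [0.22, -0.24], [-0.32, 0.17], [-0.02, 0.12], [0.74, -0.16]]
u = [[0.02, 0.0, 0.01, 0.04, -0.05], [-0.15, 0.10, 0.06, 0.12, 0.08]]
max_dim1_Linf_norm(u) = 0.15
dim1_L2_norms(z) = [0.27, 0.33, 0.36, 0.12, 0.76]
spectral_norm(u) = 0.24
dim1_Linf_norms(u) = [0.05, 0.15]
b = z @ u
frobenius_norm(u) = 0.25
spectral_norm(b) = 0.12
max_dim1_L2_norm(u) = 0.24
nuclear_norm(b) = 0.17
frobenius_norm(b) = 0.12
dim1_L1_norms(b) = [0.14, 0.12, 0.1, 0.06, 0.12]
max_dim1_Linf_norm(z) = 0.74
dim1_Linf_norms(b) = [0.04, 0.04, 0.03, 0.02, 0.05]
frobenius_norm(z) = 0.95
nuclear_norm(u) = 0.31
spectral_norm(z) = 0.89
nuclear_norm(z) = 1.22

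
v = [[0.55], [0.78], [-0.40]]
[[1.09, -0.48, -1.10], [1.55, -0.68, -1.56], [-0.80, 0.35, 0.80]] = v @ [[1.99, -0.87, -2.0]]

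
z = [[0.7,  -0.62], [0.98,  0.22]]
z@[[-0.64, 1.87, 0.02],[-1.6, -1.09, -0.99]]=[[0.54,1.98,0.63], [-0.98,1.59,-0.20]]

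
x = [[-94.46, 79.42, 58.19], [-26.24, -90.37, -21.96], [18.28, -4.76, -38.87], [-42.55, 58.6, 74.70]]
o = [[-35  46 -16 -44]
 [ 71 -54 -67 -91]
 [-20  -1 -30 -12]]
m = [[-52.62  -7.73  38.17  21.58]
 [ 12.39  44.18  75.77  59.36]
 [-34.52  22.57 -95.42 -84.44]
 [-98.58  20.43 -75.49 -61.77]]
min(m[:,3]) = -84.44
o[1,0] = 71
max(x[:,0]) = 18.28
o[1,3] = -91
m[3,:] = [-98.58, 20.43, -75.49, -61.77]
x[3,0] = -42.55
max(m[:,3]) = 59.36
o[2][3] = -12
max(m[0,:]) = 38.17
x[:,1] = [79.42, -90.37, -4.76, 58.6]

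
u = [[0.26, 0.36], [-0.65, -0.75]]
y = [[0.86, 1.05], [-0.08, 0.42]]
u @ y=[[0.19, 0.42], [-0.50, -1.00]]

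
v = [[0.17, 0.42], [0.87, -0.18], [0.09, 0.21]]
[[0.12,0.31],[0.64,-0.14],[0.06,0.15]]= v @ [[0.73, -0.01],[-0.01, 0.74]]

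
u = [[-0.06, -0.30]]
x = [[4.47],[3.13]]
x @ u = [[-0.27, -1.34],[-0.19, -0.94]]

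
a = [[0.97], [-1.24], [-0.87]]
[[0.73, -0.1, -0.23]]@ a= [[1.03]]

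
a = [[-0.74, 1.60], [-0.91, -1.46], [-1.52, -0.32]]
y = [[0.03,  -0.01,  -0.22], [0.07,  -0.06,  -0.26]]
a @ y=[[0.09,-0.09,-0.25],[-0.13,0.1,0.58],[-0.07,0.03,0.42]]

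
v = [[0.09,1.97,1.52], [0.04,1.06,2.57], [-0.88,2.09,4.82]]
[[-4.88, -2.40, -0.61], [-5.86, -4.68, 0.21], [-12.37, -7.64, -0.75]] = v@[[1.32, -1.16, 1.12], [-1.12, 0.33, -0.60], [-1.84, -1.94, 0.31]]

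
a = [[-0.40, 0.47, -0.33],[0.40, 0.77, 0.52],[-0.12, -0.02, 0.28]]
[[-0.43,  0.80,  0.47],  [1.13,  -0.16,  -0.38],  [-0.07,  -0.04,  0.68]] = a@[[1.36, -0.91, -2.45], [0.51, 0.59, -0.14], [0.38, -0.49, 1.36]]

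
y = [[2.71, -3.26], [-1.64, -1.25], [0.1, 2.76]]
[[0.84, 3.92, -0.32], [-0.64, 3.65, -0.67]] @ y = [[-4.18, -8.52], [-7.79, -4.33]]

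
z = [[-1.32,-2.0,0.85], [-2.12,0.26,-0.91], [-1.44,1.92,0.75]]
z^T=[[-1.32, -2.12, -1.44], [-2.00, 0.26, 1.92], [0.85, -0.91, 0.75]]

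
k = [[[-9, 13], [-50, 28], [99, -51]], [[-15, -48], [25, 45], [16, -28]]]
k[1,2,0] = 16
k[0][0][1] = 13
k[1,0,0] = -15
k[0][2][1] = -51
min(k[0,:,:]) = -51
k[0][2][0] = 99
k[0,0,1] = 13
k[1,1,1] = 45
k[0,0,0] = -9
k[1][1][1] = 45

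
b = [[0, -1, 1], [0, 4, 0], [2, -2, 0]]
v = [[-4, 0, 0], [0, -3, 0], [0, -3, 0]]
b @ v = [[0, 0, 0], [0, -12, 0], [-8, 6, 0]]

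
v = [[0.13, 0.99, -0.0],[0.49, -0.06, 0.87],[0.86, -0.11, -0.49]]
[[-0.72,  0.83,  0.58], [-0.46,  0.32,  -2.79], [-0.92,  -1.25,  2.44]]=v @ [[-1.11, -0.82, 0.82], [-0.58, 0.95, 0.48], [0.06, 0.89, -3.64]]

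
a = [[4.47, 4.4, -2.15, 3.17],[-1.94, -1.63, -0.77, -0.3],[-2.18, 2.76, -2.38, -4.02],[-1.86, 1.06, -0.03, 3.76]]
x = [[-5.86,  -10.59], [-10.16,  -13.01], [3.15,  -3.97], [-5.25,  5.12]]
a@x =[[-94.31, -79.82], [27.08, 43.27], [-1.66, -23.96], [-19.7, 25.28]]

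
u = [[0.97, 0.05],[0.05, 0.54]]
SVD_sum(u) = [[0.96, 0.11], [0.11, 0.01]] + [[0.01, -0.06], [-0.06, 0.53]]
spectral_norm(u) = 0.98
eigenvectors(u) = [[0.99,  -0.11],[0.11,  0.99]]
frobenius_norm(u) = 1.11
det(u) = 0.52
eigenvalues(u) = [0.98, 0.53]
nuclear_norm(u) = 1.51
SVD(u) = [[-0.99, -0.11], [-0.11, 0.99]] @ diag([0.975737400546441, 0.534262599453559]) @ [[-0.99, -0.11], [-0.11, 0.99]]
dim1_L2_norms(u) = [0.97, 0.54]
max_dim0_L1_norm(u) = 1.02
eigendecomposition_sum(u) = [[0.96, 0.11], [0.11, 0.01]] + [[0.01, -0.06],  [-0.06, 0.53]]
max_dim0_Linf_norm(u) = 0.97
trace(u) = 1.51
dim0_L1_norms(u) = [1.02, 0.59]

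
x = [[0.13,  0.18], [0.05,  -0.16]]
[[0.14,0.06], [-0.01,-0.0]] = x @ [[0.7, 0.28], [0.28, 0.11]]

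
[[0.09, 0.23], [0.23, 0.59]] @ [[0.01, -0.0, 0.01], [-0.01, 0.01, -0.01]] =[[-0.00,  0.00,  -0.00],[-0.00,  0.01,  -0.0]]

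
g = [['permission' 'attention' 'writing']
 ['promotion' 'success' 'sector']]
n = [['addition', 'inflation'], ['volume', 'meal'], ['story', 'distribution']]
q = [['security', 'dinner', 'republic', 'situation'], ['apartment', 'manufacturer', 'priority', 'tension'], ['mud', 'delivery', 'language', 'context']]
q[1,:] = ['apartment', 'manufacturer', 'priority', 'tension']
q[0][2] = 'republic'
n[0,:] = ['addition', 'inflation']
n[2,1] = 'distribution'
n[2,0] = 'story'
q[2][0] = 'mud'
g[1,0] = 'promotion'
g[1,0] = 'promotion'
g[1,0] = 'promotion'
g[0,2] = 'writing'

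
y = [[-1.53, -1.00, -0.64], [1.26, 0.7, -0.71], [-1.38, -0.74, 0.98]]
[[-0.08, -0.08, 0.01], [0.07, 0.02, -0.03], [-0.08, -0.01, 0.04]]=y@ [[0.03, 0.00, -0.07], [0.04, 0.06, 0.09], [-0.01, 0.03, 0.01]]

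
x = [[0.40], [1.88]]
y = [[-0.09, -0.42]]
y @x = [[-0.83]]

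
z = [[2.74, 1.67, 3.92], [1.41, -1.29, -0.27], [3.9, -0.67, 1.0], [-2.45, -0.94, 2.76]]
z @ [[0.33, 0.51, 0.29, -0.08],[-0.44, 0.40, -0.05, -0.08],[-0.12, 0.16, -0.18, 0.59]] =[[-0.30, 2.69, 0.01, 1.96], [1.07, 0.16, 0.52, -0.17], [1.46, 1.88, 0.98, 0.33], [-0.73, -1.18, -1.16, 1.90]]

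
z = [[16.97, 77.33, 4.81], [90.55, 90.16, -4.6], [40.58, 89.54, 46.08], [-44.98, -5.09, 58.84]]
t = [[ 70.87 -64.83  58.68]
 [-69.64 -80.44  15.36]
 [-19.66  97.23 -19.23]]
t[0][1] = -64.83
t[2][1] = 97.23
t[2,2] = -19.23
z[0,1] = 77.33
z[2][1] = 89.54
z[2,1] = 89.54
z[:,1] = [77.33, 90.16, 89.54, -5.09]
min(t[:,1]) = -80.44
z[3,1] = -5.09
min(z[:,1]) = -5.09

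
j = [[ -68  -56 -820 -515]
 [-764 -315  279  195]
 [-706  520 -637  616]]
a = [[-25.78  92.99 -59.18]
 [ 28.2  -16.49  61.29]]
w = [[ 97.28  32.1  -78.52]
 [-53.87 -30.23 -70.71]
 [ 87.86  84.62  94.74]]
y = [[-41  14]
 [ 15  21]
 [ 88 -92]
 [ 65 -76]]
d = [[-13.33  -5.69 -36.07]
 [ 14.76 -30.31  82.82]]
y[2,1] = -92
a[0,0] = -25.78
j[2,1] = 520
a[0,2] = -59.18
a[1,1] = -16.49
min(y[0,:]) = -41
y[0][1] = 14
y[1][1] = 21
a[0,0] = -25.78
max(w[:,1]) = 84.62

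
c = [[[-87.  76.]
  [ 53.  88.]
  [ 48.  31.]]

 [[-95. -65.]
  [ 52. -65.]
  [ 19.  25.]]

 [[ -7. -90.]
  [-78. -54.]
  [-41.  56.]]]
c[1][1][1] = -65.0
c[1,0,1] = -65.0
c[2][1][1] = -54.0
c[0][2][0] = 48.0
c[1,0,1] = -65.0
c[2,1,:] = [-78.0, -54.0]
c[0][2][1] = 31.0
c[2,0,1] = -90.0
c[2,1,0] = -78.0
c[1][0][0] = -95.0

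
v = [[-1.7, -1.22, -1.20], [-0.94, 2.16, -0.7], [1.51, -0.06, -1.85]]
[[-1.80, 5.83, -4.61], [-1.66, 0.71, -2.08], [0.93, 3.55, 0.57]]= v @ [[1.00, -0.91, 1.78], [-0.23, -0.92, 0.18], [0.32, -2.63, 1.14]]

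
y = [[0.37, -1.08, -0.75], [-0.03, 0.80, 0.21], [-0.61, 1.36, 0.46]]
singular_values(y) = [2.19, 0.31, 0.27]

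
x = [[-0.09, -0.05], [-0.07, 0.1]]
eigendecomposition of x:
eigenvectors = [[-0.95,0.23], [-0.32,-0.97]]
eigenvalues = [-0.11, 0.12]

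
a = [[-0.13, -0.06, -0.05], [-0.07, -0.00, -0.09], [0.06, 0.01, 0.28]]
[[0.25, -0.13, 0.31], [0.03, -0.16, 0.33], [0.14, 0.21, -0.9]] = a @ [[-1.58, 1.62, -0.96],[-1.41, -1.72, -0.66],[0.88, 0.47, -2.97]]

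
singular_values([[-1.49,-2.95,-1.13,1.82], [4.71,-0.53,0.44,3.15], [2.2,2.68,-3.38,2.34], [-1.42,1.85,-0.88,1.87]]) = [6.81, 4.64, 3.95, 1.78]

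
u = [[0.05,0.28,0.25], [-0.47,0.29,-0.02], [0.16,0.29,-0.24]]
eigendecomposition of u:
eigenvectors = [[-0.07+0.58j, (-0.07-0.58j), (-0.37+0j)],[(-0.71+0j), -0.71-0.00j, (-0.23+0j)],[(-0.18+0.34j), (-0.18-0.34j), (0.9+0j)]]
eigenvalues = [(0.24+0.39j), (0.24-0.39j), (-0.38+0j)]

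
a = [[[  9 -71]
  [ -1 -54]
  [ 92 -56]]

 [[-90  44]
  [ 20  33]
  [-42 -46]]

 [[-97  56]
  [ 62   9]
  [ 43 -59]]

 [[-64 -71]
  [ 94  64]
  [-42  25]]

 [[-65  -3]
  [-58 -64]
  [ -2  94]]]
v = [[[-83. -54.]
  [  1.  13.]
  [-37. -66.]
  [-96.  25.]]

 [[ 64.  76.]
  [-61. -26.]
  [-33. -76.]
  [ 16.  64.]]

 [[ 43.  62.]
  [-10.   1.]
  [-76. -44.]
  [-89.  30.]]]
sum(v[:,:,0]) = -361.0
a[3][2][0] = -42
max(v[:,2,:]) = -33.0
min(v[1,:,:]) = -76.0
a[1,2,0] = -42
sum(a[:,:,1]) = -99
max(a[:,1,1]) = 64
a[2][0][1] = 56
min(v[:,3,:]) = -96.0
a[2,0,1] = 56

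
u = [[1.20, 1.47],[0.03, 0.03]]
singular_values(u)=[1.9, 0.0]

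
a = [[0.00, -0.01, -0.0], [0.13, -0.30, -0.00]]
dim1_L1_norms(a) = [0.01, 0.43]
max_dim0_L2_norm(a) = 0.3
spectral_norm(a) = 0.33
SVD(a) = [[-0.03, -1.00], [-1.0, 0.03]] @ diag([0.3270843977865036, 0.003974509358433373]) @ [[-0.4, 0.92, 0.0], [0.92, 0.4, 0.00]]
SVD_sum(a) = [[0.00,-0.01,0.00], [0.13,-0.3,0.0]] + [[-0.00,-0.00,0.0], [0.0,0.0,0.0]]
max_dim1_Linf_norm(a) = 0.3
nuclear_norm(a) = 0.33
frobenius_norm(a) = 0.33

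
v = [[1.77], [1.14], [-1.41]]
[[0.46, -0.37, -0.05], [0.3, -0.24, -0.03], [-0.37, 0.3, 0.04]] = v @ [[0.26, -0.21, -0.03]]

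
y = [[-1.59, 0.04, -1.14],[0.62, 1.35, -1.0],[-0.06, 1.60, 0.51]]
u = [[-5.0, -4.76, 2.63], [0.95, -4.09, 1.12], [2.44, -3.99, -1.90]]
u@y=[[4.84, -2.42, 11.8], [-4.11, -3.69, 3.58], [-6.24, -8.33, 0.24]]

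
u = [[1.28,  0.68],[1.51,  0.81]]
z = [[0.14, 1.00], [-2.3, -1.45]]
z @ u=[[1.69,  0.91],[-5.13,  -2.74]]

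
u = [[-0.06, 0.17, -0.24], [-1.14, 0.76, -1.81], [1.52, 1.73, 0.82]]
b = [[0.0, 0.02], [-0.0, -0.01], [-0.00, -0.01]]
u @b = [[0.0, -0.00],[0.00, -0.01],[0.00, 0.00]]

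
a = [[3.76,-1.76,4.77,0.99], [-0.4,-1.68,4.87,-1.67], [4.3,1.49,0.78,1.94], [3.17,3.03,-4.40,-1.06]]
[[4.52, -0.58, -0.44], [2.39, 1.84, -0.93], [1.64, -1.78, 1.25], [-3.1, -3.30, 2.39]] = a@[[0.26, -0.63, 0.2],[-0.43, 0.26, 0.45],[0.5, 0.45, -0.06],[0.40, 0.10, -0.12]]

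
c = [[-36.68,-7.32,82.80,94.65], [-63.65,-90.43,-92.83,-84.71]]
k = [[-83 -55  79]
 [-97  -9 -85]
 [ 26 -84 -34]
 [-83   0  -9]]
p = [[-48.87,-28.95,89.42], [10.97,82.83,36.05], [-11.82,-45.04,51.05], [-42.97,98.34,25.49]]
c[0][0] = -36.68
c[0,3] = 94.65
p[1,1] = 82.83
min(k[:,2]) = -85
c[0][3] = 94.65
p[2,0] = -11.82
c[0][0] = -36.68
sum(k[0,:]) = -59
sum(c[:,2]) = -10.030000000000001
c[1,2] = -92.83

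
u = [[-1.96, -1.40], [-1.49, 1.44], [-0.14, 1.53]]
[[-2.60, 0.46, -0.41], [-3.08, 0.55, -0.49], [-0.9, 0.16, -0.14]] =u @ [[1.64, -0.29, 0.26],[-0.44, 0.08, -0.07]]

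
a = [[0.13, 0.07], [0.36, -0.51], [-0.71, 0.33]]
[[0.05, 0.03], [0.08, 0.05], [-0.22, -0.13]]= a @ [[0.35, 0.2], [0.09, 0.05]]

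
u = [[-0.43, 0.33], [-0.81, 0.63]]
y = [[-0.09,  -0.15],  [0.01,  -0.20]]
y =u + [[0.34, -0.48], [0.82, -0.83]]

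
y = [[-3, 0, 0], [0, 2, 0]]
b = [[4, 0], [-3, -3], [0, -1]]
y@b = [[-12, 0], [-6, -6]]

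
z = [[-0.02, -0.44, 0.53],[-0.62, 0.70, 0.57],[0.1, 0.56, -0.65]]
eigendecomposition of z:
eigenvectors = [[-0.24, 0.81, -0.55],[0.93, 0.39, -0.43],[0.29, 0.43, 0.72]]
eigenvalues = [1.04, 0.05, -1.06]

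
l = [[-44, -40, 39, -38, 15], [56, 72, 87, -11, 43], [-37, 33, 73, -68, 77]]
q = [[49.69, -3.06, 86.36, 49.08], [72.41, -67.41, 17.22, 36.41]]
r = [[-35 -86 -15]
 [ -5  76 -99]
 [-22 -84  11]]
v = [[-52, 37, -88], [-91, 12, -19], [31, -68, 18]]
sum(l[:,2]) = 199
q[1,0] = 72.41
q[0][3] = 49.08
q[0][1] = -3.06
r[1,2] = -99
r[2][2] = 11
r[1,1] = 76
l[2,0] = -37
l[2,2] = 73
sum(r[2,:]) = -95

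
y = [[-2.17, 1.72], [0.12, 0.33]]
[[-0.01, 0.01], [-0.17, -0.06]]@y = [[0.02, -0.01], [0.36, -0.31]]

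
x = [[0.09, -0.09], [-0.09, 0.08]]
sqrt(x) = [[(0.22+0.03j), -0.21+0.04j],[-0.21+0.04j, (0.2+0.04j)]]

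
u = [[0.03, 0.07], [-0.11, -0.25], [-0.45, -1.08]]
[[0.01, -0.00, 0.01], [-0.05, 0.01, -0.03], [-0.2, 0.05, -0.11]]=u @ [[0.42, -0.11, 0.25], [0.01, -0.0, 0.00]]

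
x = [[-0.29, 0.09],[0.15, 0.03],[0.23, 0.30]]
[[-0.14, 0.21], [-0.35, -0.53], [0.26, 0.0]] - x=[[0.15, 0.12], [-0.50, -0.56], [0.03, -0.3]]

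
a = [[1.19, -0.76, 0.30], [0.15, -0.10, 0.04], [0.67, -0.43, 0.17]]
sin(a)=[[0.90, -0.57, 0.23], [0.11, -0.08, 0.03], [0.51, -0.33, 0.13]]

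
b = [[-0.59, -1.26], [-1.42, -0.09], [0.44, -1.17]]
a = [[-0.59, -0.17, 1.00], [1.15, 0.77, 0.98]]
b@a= [[-1.1,-0.87,-1.82], [0.73,0.17,-1.51], [-1.61,-0.98,-0.71]]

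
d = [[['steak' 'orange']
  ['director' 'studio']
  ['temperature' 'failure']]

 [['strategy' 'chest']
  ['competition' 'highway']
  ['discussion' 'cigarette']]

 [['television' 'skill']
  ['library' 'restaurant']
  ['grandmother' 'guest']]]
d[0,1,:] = ['director', 'studio']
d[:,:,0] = [['steak', 'director', 'temperature'], ['strategy', 'competition', 'discussion'], ['television', 'library', 'grandmother']]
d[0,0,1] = 'orange'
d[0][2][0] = 'temperature'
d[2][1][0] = 'library'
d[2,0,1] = 'skill'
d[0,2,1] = 'failure'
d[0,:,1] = ['orange', 'studio', 'failure']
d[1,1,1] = 'highway'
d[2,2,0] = 'grandmother'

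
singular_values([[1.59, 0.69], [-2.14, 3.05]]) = [3.75, 1.69]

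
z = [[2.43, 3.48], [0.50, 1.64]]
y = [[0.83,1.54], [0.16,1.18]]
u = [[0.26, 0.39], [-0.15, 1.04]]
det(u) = 0.33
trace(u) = 1.30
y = u @ z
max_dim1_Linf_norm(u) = 1.04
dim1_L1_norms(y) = [2.37, 1.34]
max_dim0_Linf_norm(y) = 1.54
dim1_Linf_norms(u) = [0.39, 1.04]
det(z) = 2.25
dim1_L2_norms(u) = [0.47, 1.05]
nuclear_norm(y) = 2.44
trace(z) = 4.07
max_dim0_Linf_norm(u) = 1.04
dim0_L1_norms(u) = [0.41, 1.43]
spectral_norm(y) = 2.09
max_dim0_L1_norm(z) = 5.12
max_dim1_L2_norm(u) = 1.05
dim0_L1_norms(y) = [0.99, 2.72]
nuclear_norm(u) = 1.41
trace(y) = 2.01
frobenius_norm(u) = 1.15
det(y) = 0.73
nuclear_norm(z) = 5.04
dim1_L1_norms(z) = [5.91, 2.14]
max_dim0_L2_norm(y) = 1.94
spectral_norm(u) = 1.11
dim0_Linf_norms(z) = [2.43, 3.48]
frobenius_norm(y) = 2.12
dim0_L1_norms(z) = [2.93, 5.12]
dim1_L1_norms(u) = [0.65, 1.19]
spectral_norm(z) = 4.55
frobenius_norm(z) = 4.58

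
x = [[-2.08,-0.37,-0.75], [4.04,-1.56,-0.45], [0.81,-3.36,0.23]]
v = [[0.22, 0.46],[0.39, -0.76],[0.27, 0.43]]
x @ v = [[-0.8,-1.00], [0.16,2.85], [-1.07,3.03]]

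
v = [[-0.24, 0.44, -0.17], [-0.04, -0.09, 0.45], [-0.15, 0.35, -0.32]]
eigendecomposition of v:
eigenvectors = [[0.74,0.84,0.64],  [0.61,0.51,-0.43],  [0.27,0.17,0.64]]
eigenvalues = [0.06, -0.01, -0.7]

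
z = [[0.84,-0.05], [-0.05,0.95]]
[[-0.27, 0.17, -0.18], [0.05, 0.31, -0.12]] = z@ [[-0.32, 0.22, -0.22], [0.04, 0.34, -0.14]]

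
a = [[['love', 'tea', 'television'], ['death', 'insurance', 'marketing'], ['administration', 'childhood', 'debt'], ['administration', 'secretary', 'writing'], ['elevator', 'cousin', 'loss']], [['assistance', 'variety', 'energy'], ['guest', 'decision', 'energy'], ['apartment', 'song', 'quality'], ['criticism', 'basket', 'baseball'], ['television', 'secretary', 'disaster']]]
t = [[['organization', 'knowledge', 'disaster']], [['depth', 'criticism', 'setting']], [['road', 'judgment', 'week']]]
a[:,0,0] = ['love', 'assistance']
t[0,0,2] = 'disaster'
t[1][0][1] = 'criticism'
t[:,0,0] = ['organization', 'depth', 'road']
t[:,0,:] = [['organization', 'knowledge', 'disaster'], ['depth', 'criticism', 'setting'], ['road', 'judgment', 'week']]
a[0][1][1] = 'insurance'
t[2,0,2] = 'week'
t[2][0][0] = 'road'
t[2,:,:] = [['road', 'judgment', 'week']]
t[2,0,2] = 'week'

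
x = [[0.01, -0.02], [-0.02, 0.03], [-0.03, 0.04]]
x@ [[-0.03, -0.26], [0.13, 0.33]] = [[-0.0, -0.01], [0.0, 0.02], [0.01, 0.02]]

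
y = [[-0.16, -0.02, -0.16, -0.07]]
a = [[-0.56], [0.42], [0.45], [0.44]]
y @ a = [[-0.02]]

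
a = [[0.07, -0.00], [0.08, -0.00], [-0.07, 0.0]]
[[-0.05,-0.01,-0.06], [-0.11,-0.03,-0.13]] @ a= [[-0.0, 0.00], [-0.00, 0.00]]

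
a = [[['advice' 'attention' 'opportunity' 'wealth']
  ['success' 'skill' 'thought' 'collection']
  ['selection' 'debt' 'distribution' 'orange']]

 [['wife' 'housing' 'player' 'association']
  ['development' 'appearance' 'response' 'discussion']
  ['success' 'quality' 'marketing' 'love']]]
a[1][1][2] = 'response'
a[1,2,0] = 'success'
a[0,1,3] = 'collection'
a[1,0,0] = 'wife'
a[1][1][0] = 'development'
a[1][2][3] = 'love'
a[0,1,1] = 'skill'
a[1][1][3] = 'discussion'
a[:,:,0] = [['advice', 'success', 'selection'], ['wife', 'development', 'success']]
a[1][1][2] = 'response'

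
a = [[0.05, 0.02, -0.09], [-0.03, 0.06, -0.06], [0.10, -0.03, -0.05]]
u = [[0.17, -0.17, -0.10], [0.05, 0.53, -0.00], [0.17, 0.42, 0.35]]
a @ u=[[-0.01, -0.04, -0.04], [-0.01, 0.01, -0.02], [0.01, -0.05, -0.03]]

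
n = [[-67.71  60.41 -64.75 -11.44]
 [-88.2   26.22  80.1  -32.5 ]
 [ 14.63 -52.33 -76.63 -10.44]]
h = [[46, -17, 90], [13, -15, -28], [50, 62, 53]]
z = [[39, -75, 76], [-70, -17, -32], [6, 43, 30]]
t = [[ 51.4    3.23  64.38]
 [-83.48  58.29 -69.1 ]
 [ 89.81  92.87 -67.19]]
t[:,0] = [51.4, -83.48, 89.81]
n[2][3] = -10.44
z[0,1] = -75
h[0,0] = 46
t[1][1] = 58.29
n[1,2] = 80.1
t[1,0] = -83.48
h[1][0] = 13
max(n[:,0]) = 14.63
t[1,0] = -83.48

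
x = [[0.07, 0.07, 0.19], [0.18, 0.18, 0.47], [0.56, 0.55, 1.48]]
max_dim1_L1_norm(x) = 2.59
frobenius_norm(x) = 1.77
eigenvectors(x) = [[-0.12, -0.92, 0.12], [-0.3, 0.3, -0.94], [-0.95, 0.24, 0.31]]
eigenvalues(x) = [1.73, -0.0, 0.0]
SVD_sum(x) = [[0.07,  0.07,  0.19], [0.18,  0.18,  0.47], [0.56,  0.55,  1.48]] + [[-0.0, -0.0, 0.00],[0.00, 0.00, -0.00],[-0.00, -0.00, 0.00]] + [[-0.0, 0.00, 0.0], [-0.00, 0.00, 0.0], [0.00, -0.00, -0.00]]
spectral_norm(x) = 1.77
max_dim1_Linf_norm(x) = 1.48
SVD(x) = [[-0.12, 0.25, -0.96], [-0.30, -0.93, -0.21], [-0.95, 0.26, 0.19]] @ diag([1.7714603655362586, 0.005109871535716296, 0.0014361570366739293]) @ [[-0.33, -0.33, -0.88], [-0.32, -0.84, 0.44], [0.89, -0.43, -0.17]]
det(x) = -0.00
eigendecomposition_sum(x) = [[0.07,0.07,0.19], [0.18,0.18,0.47], [0.56,0.55,1.48]] + [[-0.00, -0.00, 0.0],[0.0, 0.0, -0.00],[0.00, 0.0, -0.0]] + [[-0.0, -0.00, 0.0], [0.0, 0.0, -0.00], [-0.0, -0.00, 0.00]]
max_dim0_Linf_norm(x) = 1.48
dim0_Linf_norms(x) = [0.56, 0.55, 1.48]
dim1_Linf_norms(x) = [0.19, 0.47, 1.48]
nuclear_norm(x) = 1.78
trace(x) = 1.73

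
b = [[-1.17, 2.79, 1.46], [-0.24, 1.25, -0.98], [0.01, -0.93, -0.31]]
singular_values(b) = [3.57, 1.41, 0.32]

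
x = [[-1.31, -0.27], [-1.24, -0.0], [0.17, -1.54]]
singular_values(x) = [1.81, 1.56]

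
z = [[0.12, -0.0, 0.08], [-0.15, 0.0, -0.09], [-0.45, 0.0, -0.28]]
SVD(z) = [[-0.25, -0.84, 0.49], [0.30, -0.55, -0.78], [0.92, -0.05, 0.39]] @ diag([0.5764300125839751, 0.005332972195544816, 0.0]) @ [[-0.85,0.0,-0.53],[0.53,0.00,-0.85],[0.00,-1.0,0.0]]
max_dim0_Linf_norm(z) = 0.45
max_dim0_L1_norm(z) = 0.72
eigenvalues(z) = [0.0, -0.02, -0.14]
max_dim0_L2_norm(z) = 0.49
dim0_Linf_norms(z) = [0.45, 0.0, 0.28]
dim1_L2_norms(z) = [0.14, 0.17, 0.53]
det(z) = 0.00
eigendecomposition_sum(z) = [[0.00, 0.00, 0.0], [-0.00, 0.0, -0.0], [0.0, 0.0, 0.00]] + [[-0.03, -0.0, -0.01], [0.01, -0.00, 0.0], [0.06, -0.00, 0.02]] + [[0.15, -0.00, 0.09],[-0.16, -0.00, -0.09],[-0.51, -0.00, -0.3]]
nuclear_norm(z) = 0.58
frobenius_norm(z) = 0.58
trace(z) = -0.16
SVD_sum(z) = [[0.12, 0.00, 0.08], [-0.15, 0.00, -0.09], [-0.45, 0.0, -0.28]] + [[-0.0,0.00,0.0],[-0.0,0.00,0.0],[-0.0,0.00,0.0]] + [[0.0, -0.0, 0.00], [0.00, 0.0, 0.00], [0.0, -0.0, 0.0]]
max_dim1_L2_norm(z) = 0.53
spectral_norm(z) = 0.58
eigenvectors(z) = [[0.00, 0.50, -0.28], [1.0, -0.12, 0.28], [0.0, -0.86, 0.92]]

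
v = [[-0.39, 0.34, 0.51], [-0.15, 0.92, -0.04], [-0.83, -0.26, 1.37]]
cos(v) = [[1.15, -0.04, -0.22], [0.03, 0.63, 0.07], [0.35, 0.36, 0.34]]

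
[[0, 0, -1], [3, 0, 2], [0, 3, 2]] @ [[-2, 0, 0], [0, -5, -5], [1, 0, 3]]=[[-1, 0, -3], [-4, 0, 6], [2, -15, -9]]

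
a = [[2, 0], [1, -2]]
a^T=[[2, 1], [0, -2]]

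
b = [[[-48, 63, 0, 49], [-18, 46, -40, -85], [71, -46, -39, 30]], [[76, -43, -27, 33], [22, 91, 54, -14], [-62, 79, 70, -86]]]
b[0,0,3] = 49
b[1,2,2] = 70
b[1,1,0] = 22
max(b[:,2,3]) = 30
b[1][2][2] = 70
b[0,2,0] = 71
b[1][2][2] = 70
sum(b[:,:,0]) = 41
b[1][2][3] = -86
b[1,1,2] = 54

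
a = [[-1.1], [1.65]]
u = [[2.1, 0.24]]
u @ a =[[-1.91]]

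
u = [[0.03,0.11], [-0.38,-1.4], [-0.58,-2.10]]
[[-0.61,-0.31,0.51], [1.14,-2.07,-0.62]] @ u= [[-0.20, -0.70], [1.18, 4.33]]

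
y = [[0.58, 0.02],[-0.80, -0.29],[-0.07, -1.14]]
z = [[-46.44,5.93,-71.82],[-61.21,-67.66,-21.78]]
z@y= [[-26.65,79.23],[20.15,43.23]]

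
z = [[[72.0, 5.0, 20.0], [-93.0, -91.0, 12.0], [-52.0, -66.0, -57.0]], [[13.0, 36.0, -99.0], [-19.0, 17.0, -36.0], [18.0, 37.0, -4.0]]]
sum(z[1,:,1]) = 90.0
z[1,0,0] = 13.0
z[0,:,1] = [5.0, -91.0, -66.0]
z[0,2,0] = -52.0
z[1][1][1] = 17.0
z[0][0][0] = 72.0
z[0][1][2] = 12.0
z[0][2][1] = -66.0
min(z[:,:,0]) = -93.0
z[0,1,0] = -93.0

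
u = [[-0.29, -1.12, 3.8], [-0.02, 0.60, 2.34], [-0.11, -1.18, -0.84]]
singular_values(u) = [4.57, 1.69, 0.0]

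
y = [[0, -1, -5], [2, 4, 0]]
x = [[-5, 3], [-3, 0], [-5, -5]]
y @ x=[[28, 25], [-22, 6]]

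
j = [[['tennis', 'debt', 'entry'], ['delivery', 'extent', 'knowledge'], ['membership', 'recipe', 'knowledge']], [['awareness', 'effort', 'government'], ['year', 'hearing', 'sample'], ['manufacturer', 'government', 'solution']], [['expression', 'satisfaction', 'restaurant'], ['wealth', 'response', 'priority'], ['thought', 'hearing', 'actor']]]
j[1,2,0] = 'manufacturer'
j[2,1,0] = 'wealth'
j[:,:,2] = [['entry', 'knowledge', 'knowledge'], ['government', 'sample', 'solution'], ['restaurant', 'priority', 'actor']]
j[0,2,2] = 'knowledge'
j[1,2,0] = 'manufacturer'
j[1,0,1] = 'effort'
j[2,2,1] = 'hearing'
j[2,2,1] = 'hearing'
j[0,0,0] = 'tennis'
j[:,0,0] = ['tennis', 'awareness', 'expression']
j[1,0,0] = 'awareness'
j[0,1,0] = 'delivery'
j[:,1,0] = ['delivery', 'year', 'wealth']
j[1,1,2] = 'sample'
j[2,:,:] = [['expression', 'satisfaction', 'restaurant'], ['wealth', 'response', 'priority'], ['thought', 'hearing', 'actor']]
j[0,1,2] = 'knowledge'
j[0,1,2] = 'knowledge'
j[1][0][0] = 'awareness'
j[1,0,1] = 'effort'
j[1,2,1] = 'government'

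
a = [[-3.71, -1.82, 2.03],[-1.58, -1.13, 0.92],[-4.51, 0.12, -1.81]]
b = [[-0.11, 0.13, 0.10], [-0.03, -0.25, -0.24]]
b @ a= [[-0.25, 0.07, -0.28], [1.59, 0.31, 0.14]]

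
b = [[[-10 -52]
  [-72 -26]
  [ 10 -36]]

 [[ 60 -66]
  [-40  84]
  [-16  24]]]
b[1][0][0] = 60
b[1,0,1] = -66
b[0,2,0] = 10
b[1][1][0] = -40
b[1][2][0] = -16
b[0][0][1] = -52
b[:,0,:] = [[-10, -52], [60, -66]]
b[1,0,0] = 60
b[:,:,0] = [[-10, -72, 10], [60, -40, -16]]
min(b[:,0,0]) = -10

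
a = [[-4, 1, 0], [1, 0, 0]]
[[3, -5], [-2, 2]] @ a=[[-17, 3, 0], [10, -2, 0]]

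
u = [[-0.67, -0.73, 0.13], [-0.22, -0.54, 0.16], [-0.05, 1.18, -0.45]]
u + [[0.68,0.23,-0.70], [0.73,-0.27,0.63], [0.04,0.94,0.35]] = [[0.01,-0.50,-0.57], [0.51,-0.81,0.79], [-0.01,2.12,-0.10]]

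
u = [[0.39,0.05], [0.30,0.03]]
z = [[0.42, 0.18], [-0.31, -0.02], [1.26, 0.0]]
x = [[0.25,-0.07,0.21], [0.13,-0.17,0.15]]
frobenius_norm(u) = 0.50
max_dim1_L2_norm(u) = 0.39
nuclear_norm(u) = 0.50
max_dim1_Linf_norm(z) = 1.26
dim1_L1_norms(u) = [0.44, 0.33]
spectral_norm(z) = 1.37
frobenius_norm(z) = 1.38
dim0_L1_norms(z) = [1.99, 0.2]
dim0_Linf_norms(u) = [0.39, 0.05]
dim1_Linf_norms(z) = [0.42, 0.31, 1.26]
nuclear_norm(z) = 1.54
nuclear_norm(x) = 0.52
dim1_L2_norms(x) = [0.33, 0.26]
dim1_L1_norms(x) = [0.53, 0.45]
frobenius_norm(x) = 0.42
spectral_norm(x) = 0.41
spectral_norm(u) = 0.50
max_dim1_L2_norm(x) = 0.33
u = x @ z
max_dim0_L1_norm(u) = 0.69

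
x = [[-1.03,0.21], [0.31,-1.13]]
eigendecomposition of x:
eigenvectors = [[0.71, -0.56], [0.71, 0.83]]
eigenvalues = [-0.82, -1.34]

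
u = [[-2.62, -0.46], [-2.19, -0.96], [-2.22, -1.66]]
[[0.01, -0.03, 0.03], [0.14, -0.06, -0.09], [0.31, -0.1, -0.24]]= u @ [[0.04,-0.00,-0.05],[-0.24,0.06,0.21]]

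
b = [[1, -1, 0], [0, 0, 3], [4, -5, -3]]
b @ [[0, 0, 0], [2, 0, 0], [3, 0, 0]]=[[-2, 0, 0], [9, 0, 0], [-19, 0, 0]]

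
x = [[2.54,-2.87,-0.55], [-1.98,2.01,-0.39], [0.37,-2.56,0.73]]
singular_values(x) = [5.25, 1.54, 0.61]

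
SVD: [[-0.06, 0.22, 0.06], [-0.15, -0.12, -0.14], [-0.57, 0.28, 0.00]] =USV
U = [[-0.24, 0.61, -0.75], [-0.12, -0.79, -0.60], [-0.96, -0.06, 0.26]]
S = [0.66, 0.28, 0.05]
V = [[0.88, -0.47, 0.0], [0.40, 0.76, 0.52], [-0.25, -0.46, 0.85]]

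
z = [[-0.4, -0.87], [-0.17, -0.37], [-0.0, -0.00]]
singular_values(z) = [1.04, 0.0]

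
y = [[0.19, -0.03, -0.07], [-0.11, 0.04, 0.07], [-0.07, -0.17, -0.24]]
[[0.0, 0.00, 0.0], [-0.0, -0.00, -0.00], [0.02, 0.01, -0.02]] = y @ [[-0.02, 0.01, 0.04], [-0.0, -0.05, 0.01], [-0.06, -0.00, 0.05]]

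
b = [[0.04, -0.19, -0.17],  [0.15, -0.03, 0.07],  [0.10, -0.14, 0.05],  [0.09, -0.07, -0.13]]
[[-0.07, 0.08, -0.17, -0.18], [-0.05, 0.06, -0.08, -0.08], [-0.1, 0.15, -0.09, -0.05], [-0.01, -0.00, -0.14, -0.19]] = b @ [[-0.07, -0.01, -0.69, -0.91],[0.57, -0.89, 0.31, -0.02],[-0.25, 0.51, 0.47, 0.86]]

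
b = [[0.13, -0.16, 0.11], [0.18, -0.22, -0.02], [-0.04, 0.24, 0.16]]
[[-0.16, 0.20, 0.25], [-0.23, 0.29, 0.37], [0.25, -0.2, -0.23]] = b @ [[-0.11, 0.85, 1.16], [0.97, -0.62, -0.7], [0.05, -0.09, -0.12]]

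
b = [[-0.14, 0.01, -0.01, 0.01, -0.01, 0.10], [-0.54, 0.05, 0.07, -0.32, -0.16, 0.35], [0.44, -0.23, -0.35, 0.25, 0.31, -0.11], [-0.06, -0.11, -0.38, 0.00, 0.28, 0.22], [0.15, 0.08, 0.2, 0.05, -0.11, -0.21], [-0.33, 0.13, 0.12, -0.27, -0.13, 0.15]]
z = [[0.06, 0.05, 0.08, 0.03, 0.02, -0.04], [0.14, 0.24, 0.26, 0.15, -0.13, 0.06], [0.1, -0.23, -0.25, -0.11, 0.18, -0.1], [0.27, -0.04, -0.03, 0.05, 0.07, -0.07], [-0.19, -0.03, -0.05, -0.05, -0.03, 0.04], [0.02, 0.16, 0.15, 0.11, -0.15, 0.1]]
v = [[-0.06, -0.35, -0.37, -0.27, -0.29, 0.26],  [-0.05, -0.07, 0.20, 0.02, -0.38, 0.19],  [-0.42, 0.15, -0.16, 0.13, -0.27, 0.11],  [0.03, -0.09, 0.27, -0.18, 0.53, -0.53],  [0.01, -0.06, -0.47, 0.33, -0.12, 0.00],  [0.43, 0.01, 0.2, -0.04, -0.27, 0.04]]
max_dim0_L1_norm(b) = 1.66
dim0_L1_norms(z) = [0.78, 0.75, 0.82, 0.5, 0.58, 0.41]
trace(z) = 0.17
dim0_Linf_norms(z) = [0.27, 0.24, 0.26, 0.15, 0.18, 0.1]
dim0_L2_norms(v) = [0.61, 0.4, 0.73, 0.48, 0.82, 0.63]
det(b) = -0.00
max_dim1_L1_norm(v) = 1.63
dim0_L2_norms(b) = [0.8, 0.3, 0.57, 0.49, 0.48, 0.51]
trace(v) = -0.55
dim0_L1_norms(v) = [1.0, 0.73, 1.67, 0.97, 1.86, 1.13]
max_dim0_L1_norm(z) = 0.82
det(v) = 0.01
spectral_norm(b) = 1.13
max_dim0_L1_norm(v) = 1.86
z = b @ v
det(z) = -0.00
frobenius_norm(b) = 1.34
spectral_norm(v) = 1.11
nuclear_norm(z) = 1.18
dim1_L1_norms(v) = [1.6, 0.91, 1.24, 1.63, 0.99, 0.99]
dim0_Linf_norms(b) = [0.54, 0.23, 0.38, 0.32, 0.31, 0.35]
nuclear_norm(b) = 2.03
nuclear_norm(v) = 3.24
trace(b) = -0.40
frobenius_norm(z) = 0.78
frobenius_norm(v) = 1.54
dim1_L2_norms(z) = [0.12, 0.43, 0.42, 0.3, 0.21, 0.31]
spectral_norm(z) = 0.66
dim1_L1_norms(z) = [0.28, 0.98, 0.97, 0.53, 0.39, 0.69]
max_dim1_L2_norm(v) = 0.82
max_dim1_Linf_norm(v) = 0.53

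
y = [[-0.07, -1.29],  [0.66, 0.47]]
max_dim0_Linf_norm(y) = 1.29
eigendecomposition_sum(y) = [[-0.03+0.47j,(-0.64+0.15j)], [(0.33-0.07j),(0.24+0.41j)]] + [[-0.03-0.47j, -0.64-0.15j], [0.33+0.07j, 0.23-0.41j]]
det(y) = 0.82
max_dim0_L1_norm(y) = 1.76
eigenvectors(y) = [[0.81+0.00j,0.81-0.00j],[(-0.17-0.56j),(-0.17+0.56j)]]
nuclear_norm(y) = 1.99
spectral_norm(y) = 1.41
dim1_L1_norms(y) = [1.36, 1.13]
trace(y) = 0.40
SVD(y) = [[0.90, -0.44], [-0.44, -0.90]] @ diag([1.4101809624478996, 0.5804219612915392]) @ [[-0.25,-0.97], [-0.97,0.25]]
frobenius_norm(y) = 1.52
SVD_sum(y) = [[-0.32, -1.23], [0.16, 0.6]] + [[0.25, -0.06],  [0.5, -0.13]]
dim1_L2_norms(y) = [1.29, 0.81]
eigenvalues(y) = [(0.2+0.88j), (0.2-0.88j)]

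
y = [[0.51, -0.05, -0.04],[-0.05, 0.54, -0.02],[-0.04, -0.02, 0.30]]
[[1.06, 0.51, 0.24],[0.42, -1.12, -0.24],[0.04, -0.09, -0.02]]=y@[[2.21, 0.78, 0.43],[1.0, -2.02, -0.40],[0.5, -0.34, -0.03]]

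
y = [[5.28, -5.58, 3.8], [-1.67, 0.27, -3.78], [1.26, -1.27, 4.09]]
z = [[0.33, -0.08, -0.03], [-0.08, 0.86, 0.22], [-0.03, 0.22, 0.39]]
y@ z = [[2.07, -4.39, 0.10], [-0.46, -0.47, -1.36], [0.39, -0.29, 1.28]]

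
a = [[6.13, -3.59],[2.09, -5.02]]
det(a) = -23.27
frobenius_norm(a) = 8.95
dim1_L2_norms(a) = [7.1, 5.44]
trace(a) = 1.11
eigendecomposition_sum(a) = [[5.81, -2.0], [1.16, -0.40]] + [[0.32, -1.59], [0.93, -4.62]]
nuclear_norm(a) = 11.25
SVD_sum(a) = [[5.04,-4.75], [3.61,-3.4]] + [[1.09, 1.16],[-1.52, -1.62]]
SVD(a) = [[-0.81, -0.58],  [-0.58, 0.81]] @ diag([8.518943869961786, 2.731500565703854]) @ [[-0.73,  0.69],[-0.69,  -0.73]]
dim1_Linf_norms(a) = [6.13, 5.02]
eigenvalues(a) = [5.41, -4.3]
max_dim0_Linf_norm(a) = 6.13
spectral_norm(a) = 8.52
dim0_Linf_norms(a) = [6.13, 5.02]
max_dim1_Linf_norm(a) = 6.13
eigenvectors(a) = [[0.98, 0.33], [0.20, 0.95]]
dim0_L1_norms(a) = [8.22, 8.61]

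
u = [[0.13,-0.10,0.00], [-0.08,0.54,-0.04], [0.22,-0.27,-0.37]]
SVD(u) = [[-0.20, 0.00, -0.98], [0.74, -0.66, -0.15], [-0.64, -0.75, 0.13]] @ diag([0.6679808775491807, 0.3589792307924318, 0.09816037432844636]) @ [[-0.34, 0.89, 0.31], [-0.32, -0.42, 0.85], [-0.89, -0.19, -0.42]]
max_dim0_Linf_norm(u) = 0.54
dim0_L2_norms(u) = [0.27, 0.61, 0.37]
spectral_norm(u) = 0.67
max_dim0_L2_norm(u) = 0.61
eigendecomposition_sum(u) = [[0.0, -0.0, -0.0], [0.01, -0.0, -0.02], [0.15, -0.09, -0.38]] + [[0.10,0.02,-0.0], [0.02,0.0,-0.0], [0.04,0.01,-0.0]] + [[0.02, -0.12, 0.01], [-0.11, 0.54, -0.02], [0.04, -0.18, 0.01]]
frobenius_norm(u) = 0.76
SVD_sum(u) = [[0.05, -0.12, -0.04], [-0.17, 0.44, 0.15], [0.15, -0.38, -0.13]] + [[-0.00, -0.0, 0.00], [0.07, 0.1, -0.2], [0.09, 0.11, -0.23]] + [[0.09, 0.02, 0.04], [0.01, 0.00, 0.01], [-0.01, -0.0, -0.01]]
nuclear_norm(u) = 1.13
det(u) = -0.02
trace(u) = 0.30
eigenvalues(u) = [-0.38, 0.11, 0.57]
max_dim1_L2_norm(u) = 0.55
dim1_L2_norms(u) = [0.16, 0.55, 0.51]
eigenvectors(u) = [[-0.01, 0.93, -0.21], [-0.04, 0.2, 0.93], [-1.00, 0.31, -0.31]]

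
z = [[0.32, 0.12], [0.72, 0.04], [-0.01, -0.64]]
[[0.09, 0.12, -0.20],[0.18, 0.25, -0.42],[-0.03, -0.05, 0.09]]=z@[[0.25, 0.34, -0.58], [0.05, 0.08, -0.13]]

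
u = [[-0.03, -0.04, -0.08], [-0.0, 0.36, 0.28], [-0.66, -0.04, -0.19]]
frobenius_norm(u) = 0.83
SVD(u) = [[-0.09, 0.14, -0.99], [0.24, -0.96, -0.16], [-0.97, -0.25, 0.05]] @ diag([0.7025521522402901, 0.4422728997234249, 0.03186150581453399]) @ [[0.91, 0.18, 0.37], [0.37, -0.77, -0.52], [-0.19, -0.61, 0.77]]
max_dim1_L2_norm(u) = 0.69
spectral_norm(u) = 0.70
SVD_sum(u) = [[-0.06,-0.01,-0.02], [0.15,0.03,0.06], [-0.62,-0.12,-0.25]] + [[0.02, -0.05, -0.03],[-0.15, 0.33, 0.22],[-0.04, 0.09, 0.06]] + [[0.01, 0.02, -0.02], [0.0, 0.0, -0.0], [-0.0, -0.0, 0.00]]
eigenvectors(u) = [[0.2, 0.24, 0.11],[-0.37, 0.69, -0.99],[0.91, -0.68, -0.06]]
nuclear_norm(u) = 1.18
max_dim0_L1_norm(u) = 0.69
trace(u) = 0.14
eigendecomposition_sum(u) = [[-0.11, -0.01, -0.05], [0.21, 0.02, 0.09], [-0.51, -0.04, -0.22]] + [[0.05, 0.01, -0.01], [0.13, 0.02, -0.02], [-0.13, -0.02, 0.02]] + [[0.04, -0.04, -0.02], [-0.34, 0.33, 0.21], [-0.02, 0.02, 0.01]]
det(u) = -0.01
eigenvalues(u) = [-0.32, 0.08, 0.38]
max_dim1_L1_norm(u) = 0.89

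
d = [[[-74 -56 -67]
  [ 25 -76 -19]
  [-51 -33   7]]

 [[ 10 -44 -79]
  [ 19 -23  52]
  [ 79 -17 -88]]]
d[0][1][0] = 25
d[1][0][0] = 10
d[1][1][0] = 19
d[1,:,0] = [10, 19, 79]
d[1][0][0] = 10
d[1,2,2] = -88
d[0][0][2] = -67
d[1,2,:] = [79, -17, -88]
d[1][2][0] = 79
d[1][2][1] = -17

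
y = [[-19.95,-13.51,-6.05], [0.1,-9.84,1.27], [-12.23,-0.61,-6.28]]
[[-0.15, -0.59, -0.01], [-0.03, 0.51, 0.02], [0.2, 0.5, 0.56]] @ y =[[3.06,7.84,0.22], [0.40,-4.63,0.7], [-10.79,-7.96,-4.09]]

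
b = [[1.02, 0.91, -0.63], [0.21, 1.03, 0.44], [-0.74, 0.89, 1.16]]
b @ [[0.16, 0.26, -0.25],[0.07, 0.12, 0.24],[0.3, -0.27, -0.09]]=[[0.04, 0.54, 0.02], [0.24, 0.06, 0.16], [0.29, -0.40, 0.29]]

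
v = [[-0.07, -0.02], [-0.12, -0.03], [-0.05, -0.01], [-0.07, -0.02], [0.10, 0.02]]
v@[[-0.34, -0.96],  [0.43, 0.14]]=[[0.02,0.06], [0.03,0.11], [0.01,0.05], [0.02,0.06], [-0.03,-0.09]]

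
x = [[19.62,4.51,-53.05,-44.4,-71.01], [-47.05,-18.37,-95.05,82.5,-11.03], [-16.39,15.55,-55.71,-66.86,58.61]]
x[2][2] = -55.71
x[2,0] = -16.39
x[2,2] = -55.71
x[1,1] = -18.37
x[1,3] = 82.5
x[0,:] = [19.62, 4.51, -53.05, -44.4, -71.01]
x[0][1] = 4.51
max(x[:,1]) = 15.55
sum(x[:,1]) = 1.6899999999999995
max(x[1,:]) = 82.5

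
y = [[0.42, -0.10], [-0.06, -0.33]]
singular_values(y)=[0.43, 0.33]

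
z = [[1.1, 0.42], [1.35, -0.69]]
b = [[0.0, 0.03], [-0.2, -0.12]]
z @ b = [[-0.08, -0.02], [0.14, 0.12]]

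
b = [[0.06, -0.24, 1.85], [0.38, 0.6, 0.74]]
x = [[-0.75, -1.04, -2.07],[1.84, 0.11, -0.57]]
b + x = [[-0.69,-1.28,-0.22], [2.22,0.71,0.17]]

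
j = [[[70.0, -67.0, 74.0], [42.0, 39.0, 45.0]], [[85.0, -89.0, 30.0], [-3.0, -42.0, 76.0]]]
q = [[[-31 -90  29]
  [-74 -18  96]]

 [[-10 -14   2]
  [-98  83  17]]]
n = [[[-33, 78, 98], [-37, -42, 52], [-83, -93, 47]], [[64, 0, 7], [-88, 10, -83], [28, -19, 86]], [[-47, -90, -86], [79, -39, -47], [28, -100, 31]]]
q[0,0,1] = -90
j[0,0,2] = 74.0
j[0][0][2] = 74.0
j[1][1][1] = -42.0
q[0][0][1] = -90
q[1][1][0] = -98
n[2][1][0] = 79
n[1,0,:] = [64, 0, 7]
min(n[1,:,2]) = -83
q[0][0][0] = -31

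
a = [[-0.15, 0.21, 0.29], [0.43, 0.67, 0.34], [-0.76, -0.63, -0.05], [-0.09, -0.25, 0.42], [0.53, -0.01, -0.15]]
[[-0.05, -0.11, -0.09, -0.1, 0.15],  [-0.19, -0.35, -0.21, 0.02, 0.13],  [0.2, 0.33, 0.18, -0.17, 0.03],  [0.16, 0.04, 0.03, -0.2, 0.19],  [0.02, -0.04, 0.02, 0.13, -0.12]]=a @ [[0.07, -0.12, -0.00, 0.14, -0.1], [-0.41, -0.37, -0.27, 0.13, 0.03], [0.15, -0.16, -0.1, -0.37, 0.45]]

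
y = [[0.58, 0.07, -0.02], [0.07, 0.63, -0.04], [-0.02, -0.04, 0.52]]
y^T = [[0.58, 0.07, -0.02], [0.07, 0.63, -0.04], [-0.02, -0.04, 0.52]]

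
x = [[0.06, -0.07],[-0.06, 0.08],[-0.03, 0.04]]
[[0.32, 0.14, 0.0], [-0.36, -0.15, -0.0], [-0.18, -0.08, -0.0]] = x @ [[1.31, 0.18, -0.14],  [-3.5, -1.78, -0.14]]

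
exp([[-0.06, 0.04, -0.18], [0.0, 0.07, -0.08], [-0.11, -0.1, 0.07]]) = [[0.95,0.05,-0.18], [0.00,1.08,-0.09], [-0.11,-0.11,1.09]]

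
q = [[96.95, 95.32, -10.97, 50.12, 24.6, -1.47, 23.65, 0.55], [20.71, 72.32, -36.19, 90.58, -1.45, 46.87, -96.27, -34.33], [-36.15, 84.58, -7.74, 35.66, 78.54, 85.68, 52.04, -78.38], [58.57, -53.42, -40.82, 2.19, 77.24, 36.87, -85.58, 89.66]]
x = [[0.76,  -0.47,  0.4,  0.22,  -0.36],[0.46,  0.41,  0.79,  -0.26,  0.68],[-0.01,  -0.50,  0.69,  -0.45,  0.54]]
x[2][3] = -0.454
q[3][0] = 58.57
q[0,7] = 0.55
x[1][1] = 0.412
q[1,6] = -96.27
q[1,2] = -36.19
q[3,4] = 77.24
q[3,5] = 36.87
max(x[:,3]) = 0.221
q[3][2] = -40.82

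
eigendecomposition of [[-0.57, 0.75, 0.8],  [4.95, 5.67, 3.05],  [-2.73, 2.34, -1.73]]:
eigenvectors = [[0.20+0.26j, (0.2-0.26j), (0.12+0j)], [0.26-0.13j, 0.26+0.13j, 0.97+0.00j], [(-0.9+0j), (-0.9-0j), (0.22+0j)]]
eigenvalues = [(-1.81+1.12j), (-1.81-1.12j), (6.98+0j)]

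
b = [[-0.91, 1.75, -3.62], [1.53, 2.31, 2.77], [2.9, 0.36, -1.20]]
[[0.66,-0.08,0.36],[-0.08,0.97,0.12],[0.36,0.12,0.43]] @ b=[[0.32,1.10,-3.04], [1.9,2.14,2.83], [1.1,1.06,-1.49]]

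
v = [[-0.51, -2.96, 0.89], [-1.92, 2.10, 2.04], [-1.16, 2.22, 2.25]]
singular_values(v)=[5.01, 2.84, 0.53]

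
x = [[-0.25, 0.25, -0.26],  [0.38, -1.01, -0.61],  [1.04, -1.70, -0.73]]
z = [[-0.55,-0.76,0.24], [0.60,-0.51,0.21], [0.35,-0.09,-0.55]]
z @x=[[0.10, 0.22, 0.43],[-0.13, 0.31, 0.00],[-0.69, 1.11, 0.37]]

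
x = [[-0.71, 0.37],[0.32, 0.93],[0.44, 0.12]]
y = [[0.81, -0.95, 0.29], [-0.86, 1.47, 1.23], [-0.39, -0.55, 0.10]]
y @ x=[[-0.75, -0.55], [1.62, 1.2], [0.14, -0.64]]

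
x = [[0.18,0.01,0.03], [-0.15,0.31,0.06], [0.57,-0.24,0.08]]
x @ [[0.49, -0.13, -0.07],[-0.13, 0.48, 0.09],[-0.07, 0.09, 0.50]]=[[0.08, -0.02, 0.00],[-0.12, 0.17, 0.07],[0.30, -0.18, -0.02]]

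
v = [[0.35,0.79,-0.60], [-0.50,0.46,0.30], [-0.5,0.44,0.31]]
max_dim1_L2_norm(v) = 1.05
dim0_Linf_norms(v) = [0.5, 0.79, 0.6]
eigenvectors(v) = [[0.26-0.31j, (0.26+0.31j), 0.66+0.00j], [0.65+0.00j, 0.65-0.00j, (0.25+0j)], [(0.64+0j), 0.64-0.00j, (0.71+0j)]]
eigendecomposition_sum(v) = [[0.17+0.35j, (0.4+0.14j), (-0.3-0.37j)], [(-0.25+0.57j), 0.23+0.64j, (0.15-0.75j)], [(-0.25+0.56j), 0.22+0.63j, 0.15-0.74j]] + [[0.17-0.35j, 0.40-0.14j, -0.30+0.37j], [-0.25-0.57j, (0.23-0.64j), 0.15+0.75j], [(-0.25-0.56j), 0.22-0.63j, (0.15+0.74j)]] + [[0.00-0.00j, -0.01-0.00j, 0.01+0.00j], [0.00-0.00j, -0.00-0.00j, 0j], [-0j, (-0.01-0j), (0.01+0j)]]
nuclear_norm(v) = 2.10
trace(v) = 1.12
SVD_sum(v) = [[0.48,0.63,-0.66], [-0.07,-0.09,0.09], [-0.08,-0.10,0.1]] + [[-0.13,0.16,0.06], [-0.43,0.55,0.21], [-0.43,0.54,0.21]] + [[0.00,0.0,0.00],[-0.00,-0.00,-0.0],[0.0,0.00,0.0]]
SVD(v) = [[-0.98, -0.21, 0.01],[0.14, -0.70, -0.7],[0.15, -0.69, 0.71]] @ diag([1.0523967777189627, 1.0442024422463791, 0.001510580498691565]) @ [[-0.46, -0.61, 0.64],[0.59, -0.75, -0.29],[0.66, 0.25, 0.71]]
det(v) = 0.00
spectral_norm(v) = 1.05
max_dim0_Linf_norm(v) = 0.79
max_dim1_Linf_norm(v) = 0.79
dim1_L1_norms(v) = [1.74, 1.26, 1.25]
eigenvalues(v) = [(0.56+0.24j), (0.56-0.24j), 0j]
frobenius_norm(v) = 1.48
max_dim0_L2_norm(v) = 1.01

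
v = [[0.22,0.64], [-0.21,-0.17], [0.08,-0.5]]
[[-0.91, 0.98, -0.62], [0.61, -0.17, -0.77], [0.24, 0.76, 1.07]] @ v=[[-0.46,-0.44], [0.11,0.80], [-0.02,-0.51]]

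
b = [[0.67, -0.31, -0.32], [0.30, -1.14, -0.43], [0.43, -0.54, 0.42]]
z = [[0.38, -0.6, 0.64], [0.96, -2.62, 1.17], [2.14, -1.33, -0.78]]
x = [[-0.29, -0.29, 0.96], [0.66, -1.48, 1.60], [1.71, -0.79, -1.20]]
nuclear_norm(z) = 5.85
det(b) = -0.49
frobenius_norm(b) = 1.70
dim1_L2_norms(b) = [0.8, 1.25, 0.81]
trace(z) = -3.02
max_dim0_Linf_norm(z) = 2.62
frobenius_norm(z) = 4.13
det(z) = 2.19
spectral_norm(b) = 1.49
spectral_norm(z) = 3.67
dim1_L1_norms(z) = [1.62, 4.75, 4.25]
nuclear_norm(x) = 4.75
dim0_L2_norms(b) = [0.85, 1.3, 0.68]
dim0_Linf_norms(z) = [2.14, 2.62, 1.17]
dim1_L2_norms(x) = [1.04, 2.28, 2.23]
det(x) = 0.02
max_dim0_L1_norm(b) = 1.99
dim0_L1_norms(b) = [1.4, 1.99, 1.17]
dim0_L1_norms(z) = [3.48, 4.55, 2.59]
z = b + x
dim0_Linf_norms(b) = [0.67, 1.14, 0.43]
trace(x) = -2.97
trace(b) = -0.05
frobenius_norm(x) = 3.36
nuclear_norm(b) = 2.63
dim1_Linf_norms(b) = [0.67, 1.14, 0.54]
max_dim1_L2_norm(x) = 2.28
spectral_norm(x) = 2.43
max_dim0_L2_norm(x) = 2.22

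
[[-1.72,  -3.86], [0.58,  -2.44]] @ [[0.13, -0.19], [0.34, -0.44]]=[[-1.54, 2.03], [-0.75, 0.96]]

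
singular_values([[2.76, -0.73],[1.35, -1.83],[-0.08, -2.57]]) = [3.78, 2.38]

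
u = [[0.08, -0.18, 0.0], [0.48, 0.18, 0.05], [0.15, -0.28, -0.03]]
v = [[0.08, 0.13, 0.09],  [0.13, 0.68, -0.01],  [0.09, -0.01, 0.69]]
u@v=[[-0.02, -0.11, 0.01], [0.07, 0.18, 0.08], [-0.03, -0.17, -0.00]]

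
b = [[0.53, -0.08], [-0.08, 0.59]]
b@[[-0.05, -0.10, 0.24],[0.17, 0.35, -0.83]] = [[-0.04, -0.08, 0.19], [0.10, 0.21, -0.51]]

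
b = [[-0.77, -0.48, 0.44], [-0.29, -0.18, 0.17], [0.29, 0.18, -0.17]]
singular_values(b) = [1.14, 0.01, 0.0]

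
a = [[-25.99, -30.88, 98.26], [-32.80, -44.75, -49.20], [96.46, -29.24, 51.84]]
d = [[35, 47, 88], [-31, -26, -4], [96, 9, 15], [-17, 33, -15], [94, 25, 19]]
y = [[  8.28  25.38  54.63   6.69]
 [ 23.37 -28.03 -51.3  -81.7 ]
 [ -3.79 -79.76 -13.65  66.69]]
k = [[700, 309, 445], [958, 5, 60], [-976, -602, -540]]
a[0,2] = 98.26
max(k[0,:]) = 700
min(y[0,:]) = 6.69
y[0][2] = 54.63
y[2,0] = -3.79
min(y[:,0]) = -3.79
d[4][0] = 94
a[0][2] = 98.26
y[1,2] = -51.3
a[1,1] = -44.75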